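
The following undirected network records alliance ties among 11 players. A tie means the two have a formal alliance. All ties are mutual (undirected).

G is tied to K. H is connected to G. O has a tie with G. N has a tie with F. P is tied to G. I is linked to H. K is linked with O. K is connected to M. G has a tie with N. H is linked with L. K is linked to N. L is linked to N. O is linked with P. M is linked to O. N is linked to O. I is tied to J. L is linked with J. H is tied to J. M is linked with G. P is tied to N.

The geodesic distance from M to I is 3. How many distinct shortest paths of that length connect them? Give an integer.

The shortest distance is 3, and the only length-3 path is M–G–H–I. So there is exactly 1 shortest path.

1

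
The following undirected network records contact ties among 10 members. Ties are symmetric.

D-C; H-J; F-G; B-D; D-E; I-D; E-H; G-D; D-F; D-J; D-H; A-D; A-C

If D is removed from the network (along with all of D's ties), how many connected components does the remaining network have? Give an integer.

5

Without D, the remaining ties split the others into: {A, C}; {E, H, J}; {B}; {F, G}; {I}.
That's 5 separate components.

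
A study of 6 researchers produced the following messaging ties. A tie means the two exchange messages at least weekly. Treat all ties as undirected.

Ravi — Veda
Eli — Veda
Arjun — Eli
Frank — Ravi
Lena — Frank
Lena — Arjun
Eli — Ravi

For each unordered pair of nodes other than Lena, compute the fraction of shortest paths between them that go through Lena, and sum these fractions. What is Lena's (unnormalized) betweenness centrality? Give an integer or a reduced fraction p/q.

Pairs whose geodesics pass through Lena — Frank–Arjun: 1.
All other pairs contribute 0.
Summing the contributions gives betweenness(Lena) = 1.

1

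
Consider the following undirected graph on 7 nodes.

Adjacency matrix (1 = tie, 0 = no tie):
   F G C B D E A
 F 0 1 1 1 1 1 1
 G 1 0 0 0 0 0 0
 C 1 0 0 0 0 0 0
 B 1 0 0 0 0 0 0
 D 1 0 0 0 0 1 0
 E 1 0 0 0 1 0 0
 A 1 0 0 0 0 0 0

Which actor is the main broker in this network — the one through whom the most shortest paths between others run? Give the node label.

Unnormalized betweenness of each node: A:0, B:0, C:0, D:0, E:0, F:14, G:0.
F has the largest value, 14, making it the main broker — the node through which the most shortest paths run.

F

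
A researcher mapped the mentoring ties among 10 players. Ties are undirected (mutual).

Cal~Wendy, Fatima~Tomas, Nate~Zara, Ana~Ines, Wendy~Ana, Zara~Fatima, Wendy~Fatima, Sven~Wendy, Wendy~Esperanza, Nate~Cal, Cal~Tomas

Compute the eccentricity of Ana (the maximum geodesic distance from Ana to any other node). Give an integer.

3

Distances from Ana: Cal:2, Esperanza:2, Fatima:2, Ines:1, Nate:3, Sven:2, Tomas:3, Wendy:1, Zara:3.
The largest is 3 (to Tomas, Zara, and Nate), so the eccentricity of Ana is 3.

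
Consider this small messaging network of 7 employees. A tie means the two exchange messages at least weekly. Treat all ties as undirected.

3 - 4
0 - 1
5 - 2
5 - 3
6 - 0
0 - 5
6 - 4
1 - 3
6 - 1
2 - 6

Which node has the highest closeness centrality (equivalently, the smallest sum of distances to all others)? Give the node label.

Farness (sum of distances to all others) for each node — 0:9, 1:9, 2:10, 3:9, 4:10, 5:9, 6:8.
The smallest farness is 8, for 6, so 6 has the highest closeness.

6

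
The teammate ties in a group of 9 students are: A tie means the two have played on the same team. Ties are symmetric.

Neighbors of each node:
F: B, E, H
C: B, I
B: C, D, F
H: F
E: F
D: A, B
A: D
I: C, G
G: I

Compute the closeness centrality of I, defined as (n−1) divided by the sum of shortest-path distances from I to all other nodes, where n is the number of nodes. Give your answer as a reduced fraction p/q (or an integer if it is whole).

Distances from I: A:4, B:2, C:1, D:3, E:4, F:3, G:1, H:4. Sum = 22.
n = 9, so closeness = 8/22 = 4/11.

4/11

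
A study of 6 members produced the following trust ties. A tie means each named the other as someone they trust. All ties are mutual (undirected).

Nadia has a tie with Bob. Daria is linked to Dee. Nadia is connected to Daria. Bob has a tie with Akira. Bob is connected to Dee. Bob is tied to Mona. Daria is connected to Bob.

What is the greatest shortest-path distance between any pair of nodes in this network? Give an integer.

2

Eccentricity of each node (its greatest distance to any other): Akira:2, Bob:1, Daria:2, Dee:2, Mona:2, Nadia:2.
The maximum eccentricity is 2, realized for instance by the pair Akira–Daria via Akira – Bob – Daria. So the diameter is 2.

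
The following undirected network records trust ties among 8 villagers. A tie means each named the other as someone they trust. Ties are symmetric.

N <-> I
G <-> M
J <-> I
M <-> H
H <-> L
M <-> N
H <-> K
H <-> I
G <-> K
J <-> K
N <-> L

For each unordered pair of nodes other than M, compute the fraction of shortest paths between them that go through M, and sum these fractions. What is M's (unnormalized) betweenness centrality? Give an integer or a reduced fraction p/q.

17/5

Pairs whose geodesics pass through M — I–G: 2/4; K–N: 2/5; G–N: 1; G–L: 2/3; G–H: 1/2; N–H: 1/3.
All other pairs contribute 0.
Summing the contributions gives betweenness(M) = 17/5.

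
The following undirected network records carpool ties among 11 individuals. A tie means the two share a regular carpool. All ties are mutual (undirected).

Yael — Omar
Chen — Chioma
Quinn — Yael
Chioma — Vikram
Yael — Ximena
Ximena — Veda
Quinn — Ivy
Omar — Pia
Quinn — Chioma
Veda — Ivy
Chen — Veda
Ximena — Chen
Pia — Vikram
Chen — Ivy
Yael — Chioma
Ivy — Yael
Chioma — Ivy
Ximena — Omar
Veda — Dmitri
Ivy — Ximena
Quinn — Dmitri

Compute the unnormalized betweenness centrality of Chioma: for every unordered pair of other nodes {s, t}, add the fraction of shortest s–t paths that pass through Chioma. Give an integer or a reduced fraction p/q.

Pairs whose geodesics pass through Chioma — Yael–Vikram: 1; Yael–Chen: 1/3; Pia–Chen: 1/2; Pia–Quinn: 1/2; Pia–Dmitri: 1/3; Pia–Ivy: 1/3; Vikram–Ximena: 3/4; Vikram–Veda: 2/2; Vikram–Chen: 1; Vikram–Quinn: 1; Vikram–Dmitri: 1; Vikram–Ivy: 1; Chen–Quinn: 1/2.
All other pairs contribute 0.
Summing the contributions gives betweenness(Chioma) = 37/4.

37/4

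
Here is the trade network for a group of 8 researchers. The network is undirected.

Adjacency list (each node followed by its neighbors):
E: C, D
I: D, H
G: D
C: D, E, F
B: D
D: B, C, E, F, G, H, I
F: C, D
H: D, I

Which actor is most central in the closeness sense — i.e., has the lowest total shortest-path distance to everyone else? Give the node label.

D

Farness (sum of distances to all others) for each node — B:13, C:11, D:7, E:12, F:12, G:13, H:12, I:12.
The smallest farness is 7, for D, so D has the highest closeness.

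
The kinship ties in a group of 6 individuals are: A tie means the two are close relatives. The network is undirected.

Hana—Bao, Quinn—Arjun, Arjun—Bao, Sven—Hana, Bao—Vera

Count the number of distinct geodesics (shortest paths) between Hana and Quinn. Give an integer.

1

The shortest distance is 3, and the only length-3 path is Hana–Bao–Arjun–Quinn. So there is exactly 1 shortest path.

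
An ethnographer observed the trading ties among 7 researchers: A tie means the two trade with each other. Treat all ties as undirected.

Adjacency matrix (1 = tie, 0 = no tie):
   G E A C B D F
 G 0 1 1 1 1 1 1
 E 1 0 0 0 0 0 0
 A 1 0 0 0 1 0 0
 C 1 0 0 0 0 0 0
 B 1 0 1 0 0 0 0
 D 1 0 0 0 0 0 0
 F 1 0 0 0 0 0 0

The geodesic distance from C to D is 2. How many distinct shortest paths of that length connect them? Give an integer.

1

The shortest distance is 2, and the only length-2 path is C–G–D. So there is exactly 1 shortest path.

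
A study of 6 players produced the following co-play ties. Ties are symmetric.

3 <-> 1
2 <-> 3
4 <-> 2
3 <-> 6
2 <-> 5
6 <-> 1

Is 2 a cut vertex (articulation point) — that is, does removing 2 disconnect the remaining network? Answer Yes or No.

Removing 2 leaves {1, 3, and 6} with no path to {4}, so the network splits into 3 components. 2 is a cut vertex.

Yes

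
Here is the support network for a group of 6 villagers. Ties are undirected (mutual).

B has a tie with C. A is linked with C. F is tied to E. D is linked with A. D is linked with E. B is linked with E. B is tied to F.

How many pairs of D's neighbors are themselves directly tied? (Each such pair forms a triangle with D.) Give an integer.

0

D's neighbors are A and E, but none of them are tied to each other, so no triangle contains D.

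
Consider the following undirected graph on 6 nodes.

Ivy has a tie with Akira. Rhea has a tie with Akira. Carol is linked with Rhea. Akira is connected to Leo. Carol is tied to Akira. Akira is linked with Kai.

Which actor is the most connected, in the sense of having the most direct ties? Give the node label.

Degrees — Akira:5, Carol:2, Ivy:1, Kai:1, Leo:1, Rhea:2.
The maximum is 5, attained only by Akira.

Akira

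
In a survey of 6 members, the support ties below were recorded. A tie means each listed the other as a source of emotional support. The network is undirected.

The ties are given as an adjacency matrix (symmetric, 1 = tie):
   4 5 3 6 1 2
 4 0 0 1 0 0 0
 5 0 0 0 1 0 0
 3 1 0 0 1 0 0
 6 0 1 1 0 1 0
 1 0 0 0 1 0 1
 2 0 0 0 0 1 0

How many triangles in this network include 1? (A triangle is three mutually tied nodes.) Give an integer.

1's neighbors are 2 and 6, but none of them are tied to each other, so no triangle contains 1.

0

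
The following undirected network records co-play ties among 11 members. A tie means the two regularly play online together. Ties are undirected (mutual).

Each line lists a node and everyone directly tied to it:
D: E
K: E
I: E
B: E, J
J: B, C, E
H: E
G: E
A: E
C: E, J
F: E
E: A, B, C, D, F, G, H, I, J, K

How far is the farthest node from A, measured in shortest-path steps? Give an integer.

2

Distances from A: B:2, C:2, D:2, E:1, F:2, G:2, H:2, I:2, J:2, K:2.
The largest is 2 (to D, J, H, K, C, F, G, I, and B), so the eccentricity of A is 2.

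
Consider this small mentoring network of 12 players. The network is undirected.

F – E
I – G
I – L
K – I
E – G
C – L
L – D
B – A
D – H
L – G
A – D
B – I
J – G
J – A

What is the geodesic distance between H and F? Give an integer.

5

One shortest route is H – D – L – G – E – F, which uses 5 edges, and at distance 4 from H we only reach {E, K}, which does not include F. So d(H,F) = 5.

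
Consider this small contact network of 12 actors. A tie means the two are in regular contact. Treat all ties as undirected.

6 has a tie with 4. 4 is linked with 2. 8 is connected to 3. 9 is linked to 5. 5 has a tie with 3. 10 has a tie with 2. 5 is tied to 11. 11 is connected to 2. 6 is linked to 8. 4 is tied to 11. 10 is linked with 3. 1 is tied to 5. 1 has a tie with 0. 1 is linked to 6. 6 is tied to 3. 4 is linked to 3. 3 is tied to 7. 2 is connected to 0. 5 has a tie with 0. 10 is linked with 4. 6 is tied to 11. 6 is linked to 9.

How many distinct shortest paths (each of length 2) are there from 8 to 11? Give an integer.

The shortest distance is 2, and the only length-2 path is 8–6–11. So there is exactly 1 shortest path.

1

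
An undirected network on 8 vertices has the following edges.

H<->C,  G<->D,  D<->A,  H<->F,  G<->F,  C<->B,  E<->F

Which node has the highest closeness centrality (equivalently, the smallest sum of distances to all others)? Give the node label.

Farness (sum of distances to all others) for each node — A:25, B:25, C:19, D:19, E:19, F:13, G:15, H:15.
The smallest farness is 13, for F, so F has the highest closeness.

F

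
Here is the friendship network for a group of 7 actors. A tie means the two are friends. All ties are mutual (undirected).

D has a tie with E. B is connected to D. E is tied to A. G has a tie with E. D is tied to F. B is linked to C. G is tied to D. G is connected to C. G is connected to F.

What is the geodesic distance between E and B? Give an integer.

One shortest route is E – D – B, which uses 2 edges, and E and B are not directly tied, so nothing shorter exists. So d(E,B) = 2.

2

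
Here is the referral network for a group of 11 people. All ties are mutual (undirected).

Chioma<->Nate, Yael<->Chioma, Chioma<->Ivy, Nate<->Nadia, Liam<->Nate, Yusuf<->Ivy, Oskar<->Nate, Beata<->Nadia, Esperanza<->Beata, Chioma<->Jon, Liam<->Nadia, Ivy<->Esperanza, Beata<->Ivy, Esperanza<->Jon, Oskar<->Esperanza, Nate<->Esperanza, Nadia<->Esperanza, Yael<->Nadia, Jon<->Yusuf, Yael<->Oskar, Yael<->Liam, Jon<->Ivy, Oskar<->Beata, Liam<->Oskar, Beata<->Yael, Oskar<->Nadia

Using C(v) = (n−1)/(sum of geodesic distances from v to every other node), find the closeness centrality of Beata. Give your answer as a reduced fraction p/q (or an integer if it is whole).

Distances from Beata: Chioma:2, Esperanza:1, Ivy:1, Jon:2, Liam:2, Nadia:1, Nate:2, Oskar:1, Yael:1, Yusuf:2. Sum = 15.
n = 11, so closeness = 10/15 = 2/3.

2/3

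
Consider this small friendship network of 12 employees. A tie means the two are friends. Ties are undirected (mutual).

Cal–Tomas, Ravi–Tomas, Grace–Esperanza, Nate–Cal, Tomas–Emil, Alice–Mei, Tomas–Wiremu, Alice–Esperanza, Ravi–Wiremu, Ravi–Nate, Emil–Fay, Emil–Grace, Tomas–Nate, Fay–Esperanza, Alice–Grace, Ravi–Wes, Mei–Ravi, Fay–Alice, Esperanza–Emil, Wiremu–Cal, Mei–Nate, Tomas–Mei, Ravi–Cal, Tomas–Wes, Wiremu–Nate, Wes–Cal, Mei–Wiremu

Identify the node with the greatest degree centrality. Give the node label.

Tomas

Degrees — Alice:4, Cal:5, Emil:4, Esperanza:4, Fay:3, Grace:3, Mei:5, Nate:5, Ravi:6, Tomas:7, Wes:3, Wiremu:5.
The maximum is 7, attained only by Tomas.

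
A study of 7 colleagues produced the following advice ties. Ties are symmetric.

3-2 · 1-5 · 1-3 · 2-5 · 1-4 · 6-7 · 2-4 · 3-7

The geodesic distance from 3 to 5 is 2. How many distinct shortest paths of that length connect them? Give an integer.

The shortest distance is 2. The length-2 paths are: 3–1–5; 3–2–5.
That gives 2 distinct shortest paths.

2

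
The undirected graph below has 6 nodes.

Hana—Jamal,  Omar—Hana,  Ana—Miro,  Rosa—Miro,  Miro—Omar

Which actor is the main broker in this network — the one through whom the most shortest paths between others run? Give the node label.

Unnormalized betweenness of each node: Ana:0, Hana:4, Jamal:0, Miro:7, Omar:6, Rosa:0.
Miro has the largest value, 7, making it the main broker — the node through which the most shortest paths run.

Miro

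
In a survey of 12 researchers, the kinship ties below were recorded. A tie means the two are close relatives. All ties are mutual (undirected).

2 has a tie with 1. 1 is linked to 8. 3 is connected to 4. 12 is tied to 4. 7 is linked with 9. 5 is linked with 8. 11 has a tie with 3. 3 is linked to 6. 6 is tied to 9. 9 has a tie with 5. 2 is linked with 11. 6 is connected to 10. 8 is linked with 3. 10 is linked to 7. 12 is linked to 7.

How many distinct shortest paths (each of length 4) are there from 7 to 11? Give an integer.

The shortest distance is 4. The length-4 paths are: 7–10–6–3–11; 7–9–6–3–11; 7–12–4–3–11.
That gives 3 distinct shortest paths.

3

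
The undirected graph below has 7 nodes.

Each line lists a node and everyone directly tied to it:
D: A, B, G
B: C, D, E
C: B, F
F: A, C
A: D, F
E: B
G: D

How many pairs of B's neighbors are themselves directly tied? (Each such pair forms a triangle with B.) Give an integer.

0

B's neighbors are C, D, and E, but none of them are tied to each other, so no triangle contains B.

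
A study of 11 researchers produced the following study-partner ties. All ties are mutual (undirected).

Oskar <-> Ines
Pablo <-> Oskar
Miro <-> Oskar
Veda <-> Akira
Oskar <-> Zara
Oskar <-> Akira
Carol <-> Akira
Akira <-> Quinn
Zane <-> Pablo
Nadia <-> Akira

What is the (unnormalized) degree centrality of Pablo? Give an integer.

Pablo is directly tied to Oskar and Zane. That is 2 neighbors, so the degree of Pablo is 2.

2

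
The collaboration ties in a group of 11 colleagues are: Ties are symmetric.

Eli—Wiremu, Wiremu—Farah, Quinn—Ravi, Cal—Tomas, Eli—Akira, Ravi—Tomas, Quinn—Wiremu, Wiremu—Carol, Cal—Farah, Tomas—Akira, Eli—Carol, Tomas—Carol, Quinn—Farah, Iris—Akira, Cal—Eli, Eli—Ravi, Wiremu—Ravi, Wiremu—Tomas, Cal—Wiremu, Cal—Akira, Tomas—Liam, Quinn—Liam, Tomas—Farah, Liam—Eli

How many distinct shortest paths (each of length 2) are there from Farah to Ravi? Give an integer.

3

The shortest distance is 2. The length-2 paths are: Farah–Quinn–Ravi; Farah–Wiremu–Ravi; Farah–Tomas–Ravi.
That gives 3 distinct shortest paths.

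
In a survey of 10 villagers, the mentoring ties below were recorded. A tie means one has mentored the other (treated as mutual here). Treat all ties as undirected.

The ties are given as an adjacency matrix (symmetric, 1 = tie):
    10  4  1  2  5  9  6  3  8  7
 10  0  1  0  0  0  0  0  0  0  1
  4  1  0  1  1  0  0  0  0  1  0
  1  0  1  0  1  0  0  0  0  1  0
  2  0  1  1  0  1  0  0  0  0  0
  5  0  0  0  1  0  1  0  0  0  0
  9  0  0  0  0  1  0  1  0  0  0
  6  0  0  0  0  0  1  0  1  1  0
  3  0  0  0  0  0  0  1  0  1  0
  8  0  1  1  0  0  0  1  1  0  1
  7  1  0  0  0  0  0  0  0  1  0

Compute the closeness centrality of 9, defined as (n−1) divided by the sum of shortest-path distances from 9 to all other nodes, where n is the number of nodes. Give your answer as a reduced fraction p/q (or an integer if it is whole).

3/7

Distances from 9: 1:3, 2:2, 3:2, 4:3, 5:1, 6:1, 7:3, 8:2, 10:4. Sum = 21.
n = 10, so closeness = 9/21 = 3/7.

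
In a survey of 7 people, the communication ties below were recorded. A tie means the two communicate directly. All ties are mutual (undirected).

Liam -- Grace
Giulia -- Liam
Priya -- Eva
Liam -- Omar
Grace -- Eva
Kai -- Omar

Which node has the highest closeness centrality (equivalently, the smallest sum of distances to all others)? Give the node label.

Liam

Farness (sum of distances to all others) for each node — Eva:14, Giulia:15, Grace:11, Kai:18, Liam:10, Omar:13, Priya:19.
The smallest farness is 10, for Liam, so Liam has the highest closeness.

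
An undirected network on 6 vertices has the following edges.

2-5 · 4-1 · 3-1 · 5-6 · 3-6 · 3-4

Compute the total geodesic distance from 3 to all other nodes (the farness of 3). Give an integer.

8

Distances from 3: 1:1, 2:3, 4:1, 5:2, 6:1.
Sum = 1 + 3 + 1 + 2 + 1 = 8.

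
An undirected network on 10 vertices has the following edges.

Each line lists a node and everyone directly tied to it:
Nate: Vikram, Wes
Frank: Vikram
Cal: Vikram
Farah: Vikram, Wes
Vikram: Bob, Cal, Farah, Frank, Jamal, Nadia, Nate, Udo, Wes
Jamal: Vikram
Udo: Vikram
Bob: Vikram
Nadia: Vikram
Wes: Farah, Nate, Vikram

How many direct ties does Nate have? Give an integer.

2

Nate is directly tied to Vikram and Wes. That is 2 neighbors, so the degree of Nate is 2.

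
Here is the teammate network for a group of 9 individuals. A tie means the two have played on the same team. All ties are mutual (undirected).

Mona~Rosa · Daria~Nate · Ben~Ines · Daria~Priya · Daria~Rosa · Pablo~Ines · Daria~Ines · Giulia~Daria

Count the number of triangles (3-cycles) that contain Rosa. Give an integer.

Rosa's neighbors are Daria and Mona, but none of them are tied to each other, so no triangle contains Rosa.

0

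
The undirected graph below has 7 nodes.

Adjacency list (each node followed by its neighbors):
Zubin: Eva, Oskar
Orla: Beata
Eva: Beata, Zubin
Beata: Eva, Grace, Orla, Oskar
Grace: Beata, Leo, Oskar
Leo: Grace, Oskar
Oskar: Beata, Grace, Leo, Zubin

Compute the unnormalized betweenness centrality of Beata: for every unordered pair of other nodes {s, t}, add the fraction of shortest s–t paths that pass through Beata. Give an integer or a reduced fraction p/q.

43/6

Pairs whose geodesics pass through Beata — Oskar–Orla: 1; Oskar–Eva: 1/2; Orla–Eva: 1; Orla–Leo: 2/2; Orla–Zubin: 2/2; Orla–Grace: 1; Eva–Leo: 2/3; Eva–Grace: 1.
All other pairs contribute 0.
Summing the contributions gives betweenness(Beata) = 43/6.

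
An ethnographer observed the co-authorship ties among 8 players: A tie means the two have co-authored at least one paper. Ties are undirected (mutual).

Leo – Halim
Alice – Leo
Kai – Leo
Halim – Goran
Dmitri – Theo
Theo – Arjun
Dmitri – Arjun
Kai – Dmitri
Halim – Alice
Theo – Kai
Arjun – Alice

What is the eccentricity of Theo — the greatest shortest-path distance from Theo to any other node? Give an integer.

4

Distances from Theo: Alice:2, Arjun:1, Dmitri:1, Goran:4, Halim:3, Kai:1, Leo:2.
The largest is 4 (to Goran), so the eccentricity of Theo is 4.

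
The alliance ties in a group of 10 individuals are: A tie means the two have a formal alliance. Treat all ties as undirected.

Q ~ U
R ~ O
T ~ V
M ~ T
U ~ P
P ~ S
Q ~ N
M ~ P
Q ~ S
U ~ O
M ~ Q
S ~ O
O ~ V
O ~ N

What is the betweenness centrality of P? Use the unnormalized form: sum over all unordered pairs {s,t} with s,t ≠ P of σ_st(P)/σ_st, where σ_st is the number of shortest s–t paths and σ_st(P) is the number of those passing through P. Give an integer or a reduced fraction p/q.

Pairs whose geodesics pass through P — R–M: 2/6; T–S: 1/3; T–U: 1/3; S–M: 1/2; S–U: 1/3; O–M: 2/6; M–U: 1/2.
All other pairs contribute 0.
Summing the contributions gives betweenness(P) = 8/3.

8/3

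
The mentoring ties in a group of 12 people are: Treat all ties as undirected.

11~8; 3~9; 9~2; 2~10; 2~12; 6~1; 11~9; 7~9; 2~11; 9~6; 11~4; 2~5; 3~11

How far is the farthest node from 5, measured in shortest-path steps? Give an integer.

Distances from 5: 1:4, 2:1, 3:3, 4:3, 6:3, 7:3, 8:3, 9:2, 10:2, 11:2, 12:2.
The largest is 4 (to 1), so the eccentricity of 5 is 4.

4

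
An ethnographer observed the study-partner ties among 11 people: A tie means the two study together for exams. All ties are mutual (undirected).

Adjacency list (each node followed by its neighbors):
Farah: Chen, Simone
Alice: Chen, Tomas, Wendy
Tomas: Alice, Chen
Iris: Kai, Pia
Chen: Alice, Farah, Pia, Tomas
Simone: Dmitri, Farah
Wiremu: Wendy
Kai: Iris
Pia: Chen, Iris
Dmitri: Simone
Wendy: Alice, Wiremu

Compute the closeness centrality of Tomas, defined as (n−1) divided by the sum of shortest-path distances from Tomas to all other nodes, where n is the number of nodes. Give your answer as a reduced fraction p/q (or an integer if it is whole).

2/5

Distances from Tomas: Alice:1, Chen:1, Dmitri:4, Farah:2, Iris:3, Kai:4, Pia:2, Simone:3, Wendy:2, Wiremu:3. Sum = 25.
n = 11, so closeness = 10/25 = 2/5.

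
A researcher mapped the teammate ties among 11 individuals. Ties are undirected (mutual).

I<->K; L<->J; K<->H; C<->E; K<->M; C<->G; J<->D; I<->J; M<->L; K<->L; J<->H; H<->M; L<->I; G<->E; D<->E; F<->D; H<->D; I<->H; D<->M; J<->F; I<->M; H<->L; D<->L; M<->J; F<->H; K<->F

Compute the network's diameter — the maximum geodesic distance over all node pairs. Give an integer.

Eccentricity of each node (its greatest distance to any other): C:4, D:2, E:3, F:3, G:4, H:3, I:4, J:3, K:4, L:3, M:3.
The maximum eccentricity is 4, realized for instance by the pair C–I via C – E – D – L – I. So the diameter is 4.

4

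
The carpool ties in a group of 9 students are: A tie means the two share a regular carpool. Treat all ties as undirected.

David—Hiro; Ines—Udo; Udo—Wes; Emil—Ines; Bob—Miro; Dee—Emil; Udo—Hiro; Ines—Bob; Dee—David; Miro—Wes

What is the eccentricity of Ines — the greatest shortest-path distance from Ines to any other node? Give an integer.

3

Distances from Ines: Bob:1, David:3, Dee:2, Emil:1, Hiro:2, Miro:2, Udo:1, Wes:2.
The largest is 3 (to David), so the eccentricity of Ines is 3.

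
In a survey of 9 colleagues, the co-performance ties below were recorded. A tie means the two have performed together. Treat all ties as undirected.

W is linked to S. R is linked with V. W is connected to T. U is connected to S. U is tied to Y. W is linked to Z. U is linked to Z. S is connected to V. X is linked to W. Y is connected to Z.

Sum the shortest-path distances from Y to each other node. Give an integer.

19

Distances from Y: R:4, S:2, T:3, U:1, V:3, W:2, X:3, Z:1.
Sum = 4 + 2 + 3 + 1 + 3 + 2 + 3 + 1 = 19.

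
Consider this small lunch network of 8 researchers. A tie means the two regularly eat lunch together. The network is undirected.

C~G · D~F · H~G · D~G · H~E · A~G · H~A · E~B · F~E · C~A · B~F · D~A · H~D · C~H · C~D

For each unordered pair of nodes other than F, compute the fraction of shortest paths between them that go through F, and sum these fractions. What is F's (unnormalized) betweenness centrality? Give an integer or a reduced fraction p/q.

Pairs whose geodesics pass through F — C–B: 1/2; D–E: 1/2; D–B: 1; A–B: 1/2; G–B: 1/2.
All other pairs contribute 0.
Summing the contributions gives betweenness(F) = 3.

3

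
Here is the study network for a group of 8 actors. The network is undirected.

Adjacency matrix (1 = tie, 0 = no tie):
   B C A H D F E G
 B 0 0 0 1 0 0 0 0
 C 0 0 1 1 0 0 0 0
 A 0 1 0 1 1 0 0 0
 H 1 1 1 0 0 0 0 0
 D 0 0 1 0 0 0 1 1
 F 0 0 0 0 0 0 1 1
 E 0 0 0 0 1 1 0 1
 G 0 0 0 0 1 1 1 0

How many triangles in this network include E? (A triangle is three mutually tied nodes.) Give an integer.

2

E's neighbors: D, F, and G.
Neighbor pairs that are themselves tied: E–D–G; E–F–G. Each forms one triangle with E, for 2 in total.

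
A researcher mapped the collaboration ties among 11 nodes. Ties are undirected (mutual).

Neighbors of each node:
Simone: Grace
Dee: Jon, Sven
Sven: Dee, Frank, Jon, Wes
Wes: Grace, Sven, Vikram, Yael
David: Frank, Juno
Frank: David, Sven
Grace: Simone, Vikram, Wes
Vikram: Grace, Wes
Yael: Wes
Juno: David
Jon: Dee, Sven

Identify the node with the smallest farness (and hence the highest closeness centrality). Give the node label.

Farness (sum of distances to all others) for each node — David:30, Dee:26, Frank:23, Grace:25, Jon:26, Juno:39, Simone:34, Sven:18, Vikram:26, Wes:19, Yael:28.
The smallest farness is 18, for Sven, so Sven has the highest closeness.

Sven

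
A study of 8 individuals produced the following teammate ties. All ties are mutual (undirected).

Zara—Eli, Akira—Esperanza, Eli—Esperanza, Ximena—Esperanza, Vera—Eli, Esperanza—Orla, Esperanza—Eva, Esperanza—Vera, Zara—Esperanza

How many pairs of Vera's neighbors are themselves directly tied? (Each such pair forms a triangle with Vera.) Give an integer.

1

Vera's neighbors: Eli and Esperanza.
Neighbor pairs that are themselves tied: Vera–Eli–Esperanza. Each forms one triangle with Vera, for 1 in total.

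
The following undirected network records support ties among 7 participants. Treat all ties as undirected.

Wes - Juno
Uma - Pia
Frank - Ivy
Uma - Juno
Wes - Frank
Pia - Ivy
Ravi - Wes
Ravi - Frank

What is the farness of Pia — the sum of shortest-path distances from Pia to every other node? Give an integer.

Distances from Pia: Frank:2, Ivy:1, Juno:2, Ravi:3, Uma:1, Wes:3.
Sum = 2 + 1 + 2 + 3 + 1 + 3 = 12.

12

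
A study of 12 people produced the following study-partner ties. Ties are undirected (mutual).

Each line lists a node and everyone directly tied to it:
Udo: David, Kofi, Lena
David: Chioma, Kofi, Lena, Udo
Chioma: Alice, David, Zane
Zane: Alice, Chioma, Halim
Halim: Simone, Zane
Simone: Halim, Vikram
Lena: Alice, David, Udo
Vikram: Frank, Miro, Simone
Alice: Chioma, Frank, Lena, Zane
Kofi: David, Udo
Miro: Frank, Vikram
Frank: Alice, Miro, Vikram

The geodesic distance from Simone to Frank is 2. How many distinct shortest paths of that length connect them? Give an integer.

The shortest distance is 2, and the only length-2 path is Simone–Vikram–Frank. So there is exactly 1 shortest path.

1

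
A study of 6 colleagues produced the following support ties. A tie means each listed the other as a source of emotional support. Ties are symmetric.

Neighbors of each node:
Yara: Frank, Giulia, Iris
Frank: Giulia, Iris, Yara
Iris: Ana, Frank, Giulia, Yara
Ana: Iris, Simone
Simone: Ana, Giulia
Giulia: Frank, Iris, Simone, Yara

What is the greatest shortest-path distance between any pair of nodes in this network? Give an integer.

Eccentricity of each node (its greatest distance to any other): Ana:2, Frank:2, Giulia:2, Iris:2, Simone:2, Yara:2.
The maximum eccentricity is 2, realized for instance by the pair Yara–Ana via Yara – Iris – Ana. So the diameter is 2.

2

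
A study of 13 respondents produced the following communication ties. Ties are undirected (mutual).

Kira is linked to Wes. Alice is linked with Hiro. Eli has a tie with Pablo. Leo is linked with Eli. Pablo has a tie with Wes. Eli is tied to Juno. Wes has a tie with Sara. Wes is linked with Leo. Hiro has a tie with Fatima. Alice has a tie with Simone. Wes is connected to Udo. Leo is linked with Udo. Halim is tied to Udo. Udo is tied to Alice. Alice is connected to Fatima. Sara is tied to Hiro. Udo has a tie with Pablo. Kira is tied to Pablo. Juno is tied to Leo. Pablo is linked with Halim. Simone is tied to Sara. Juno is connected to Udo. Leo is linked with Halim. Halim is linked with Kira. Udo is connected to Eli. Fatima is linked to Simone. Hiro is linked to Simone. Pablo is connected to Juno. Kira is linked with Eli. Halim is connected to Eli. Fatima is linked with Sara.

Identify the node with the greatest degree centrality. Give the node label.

Degrees — Alice:4, Eli:6, Fatima:4, Halim:5, Hiro:4, Juno:4, Kira:4, Leo:5, Pablo:6, Sara:4, Simone:4, Udo:7, Wes:5.
The maximum is 7, attained only by Udo.

Udo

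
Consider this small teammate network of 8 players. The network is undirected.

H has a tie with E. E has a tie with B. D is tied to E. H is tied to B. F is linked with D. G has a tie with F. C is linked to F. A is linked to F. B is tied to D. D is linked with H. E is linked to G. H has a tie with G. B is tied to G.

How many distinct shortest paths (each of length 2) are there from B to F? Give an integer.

2

The shortest distance is 2. The length-2 paths are: B–D–F; B–G–F.
That gives 2 distinct shortest paths.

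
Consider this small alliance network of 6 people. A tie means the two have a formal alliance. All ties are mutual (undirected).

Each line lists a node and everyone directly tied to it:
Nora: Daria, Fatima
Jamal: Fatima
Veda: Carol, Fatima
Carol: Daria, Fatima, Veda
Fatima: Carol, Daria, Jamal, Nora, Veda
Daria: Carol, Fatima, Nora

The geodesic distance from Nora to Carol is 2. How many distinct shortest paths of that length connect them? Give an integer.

The shortest distance is 2. The length-2 paths are: Nora–Fatima–Carol; Nora–Daria–Carol.
That gives 2 distinct shortest paths.

2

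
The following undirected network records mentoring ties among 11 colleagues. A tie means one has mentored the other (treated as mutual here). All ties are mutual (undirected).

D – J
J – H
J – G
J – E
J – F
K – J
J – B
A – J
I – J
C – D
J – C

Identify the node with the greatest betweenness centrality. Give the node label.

Unnormalized betweenness of each node: A:0, B:0, C:0, D:0, E:0, F:0, G:0, H:0, I:0, J:44, K:0.
J has the largest value, 44, making it the main broker — the node through which the most shortest paths run.

J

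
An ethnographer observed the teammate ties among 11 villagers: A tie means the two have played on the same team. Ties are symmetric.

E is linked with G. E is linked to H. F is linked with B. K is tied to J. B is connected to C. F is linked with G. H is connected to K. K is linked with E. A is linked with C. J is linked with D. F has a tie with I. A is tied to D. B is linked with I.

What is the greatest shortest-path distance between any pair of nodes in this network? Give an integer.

5

Eccentricity of each node (its greatest distance to any other): A:4, B:4, C:5, D:4, E:4, F:4, G:4, H:5, I:5, J:5, K:4.
The maximum eccentricity is 5, realized for instance by the pair J–I via J – D – A – C – B – I. So the diameter is 5.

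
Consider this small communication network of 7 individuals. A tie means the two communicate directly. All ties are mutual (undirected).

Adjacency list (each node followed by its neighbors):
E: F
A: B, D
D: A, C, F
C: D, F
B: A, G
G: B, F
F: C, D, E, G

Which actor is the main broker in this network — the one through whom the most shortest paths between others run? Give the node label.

F

Unnormalized betweenness of each node: A:3/2, B:1, C:0, D:7/2, E:0, F:15/2, G:5/2.
F has the largest value, 15/2, making it the main broker — the node through which the most shortest paths run.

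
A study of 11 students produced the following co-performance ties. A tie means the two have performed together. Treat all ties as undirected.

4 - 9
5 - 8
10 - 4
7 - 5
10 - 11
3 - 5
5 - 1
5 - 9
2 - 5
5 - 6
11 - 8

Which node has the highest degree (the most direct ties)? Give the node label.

Degrees — 1:1, 2:1, 3:1, 4:2, 5:7, 6:1, 7:1, 8:2, 9:2, 10:2, 11:2.
The maximum is 7, attained only by 5.

5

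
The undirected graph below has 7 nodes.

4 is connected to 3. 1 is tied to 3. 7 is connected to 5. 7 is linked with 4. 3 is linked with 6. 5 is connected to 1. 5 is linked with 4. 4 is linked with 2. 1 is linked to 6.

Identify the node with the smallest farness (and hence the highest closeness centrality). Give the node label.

4

Farness (sum of distances to all others) for each node — 1:10, 2:13, 3:9, 4:8, 5:9, 6:12, 7:11.
The smallest farness is 8, for 4, so 4 has the highest closeness.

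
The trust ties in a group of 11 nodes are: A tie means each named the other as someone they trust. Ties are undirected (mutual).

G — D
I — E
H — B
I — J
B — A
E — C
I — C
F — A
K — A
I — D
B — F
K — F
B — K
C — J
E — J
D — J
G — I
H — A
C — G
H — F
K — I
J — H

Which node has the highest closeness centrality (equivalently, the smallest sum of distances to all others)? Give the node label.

Farness (sum of distances to all others) for each node — A:20, B:20, C:19, D:20, E:20, F:20, G:21, H:17, I:14, J:15, K:16.
The smallest farness is 14, for I, so I has the highest closeness.

I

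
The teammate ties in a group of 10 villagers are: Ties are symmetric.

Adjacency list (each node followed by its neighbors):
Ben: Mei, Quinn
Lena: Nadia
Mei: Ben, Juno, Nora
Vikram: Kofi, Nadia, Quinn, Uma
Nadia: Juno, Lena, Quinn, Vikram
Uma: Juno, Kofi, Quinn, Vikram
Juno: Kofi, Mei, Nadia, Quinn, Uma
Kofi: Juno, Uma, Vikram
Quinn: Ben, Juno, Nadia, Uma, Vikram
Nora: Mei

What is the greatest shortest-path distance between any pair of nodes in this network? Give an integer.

4

Eccentricity of each node (its greatest distance to any other): Ben:3, Juno:2, Kofi:3, Lena:4, Mei:3, Nadia:3, Nora:4, Quinn:3, Uma:3, Vikram:4.
The maximum eccentricity is 4, realized for instance by the pair Lena–Nora via Lena – Nadia – Juno – Mei – Nora. So the diameter is 4.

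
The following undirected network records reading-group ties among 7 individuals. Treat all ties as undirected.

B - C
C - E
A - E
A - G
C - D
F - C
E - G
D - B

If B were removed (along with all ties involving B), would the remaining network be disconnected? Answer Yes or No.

No

Even without B, every remaining node can still reach every other (the residual graph is connected), so B is not a cut vertex.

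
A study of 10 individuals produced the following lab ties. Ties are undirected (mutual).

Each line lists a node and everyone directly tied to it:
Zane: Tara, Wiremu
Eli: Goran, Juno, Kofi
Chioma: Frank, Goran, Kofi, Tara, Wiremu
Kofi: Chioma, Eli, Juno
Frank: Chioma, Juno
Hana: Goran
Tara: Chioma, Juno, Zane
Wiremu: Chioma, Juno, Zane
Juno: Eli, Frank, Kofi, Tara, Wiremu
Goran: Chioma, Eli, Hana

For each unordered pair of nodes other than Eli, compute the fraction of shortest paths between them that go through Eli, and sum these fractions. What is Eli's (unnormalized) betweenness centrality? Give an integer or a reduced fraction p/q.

Pairs whose geodesics pass through Eli — Goran–Juno: 1; Goran–Kofi: 1/2; Juno–Hana: 1; Kofi–Hana: 1/2.
All other pairs contribute 0.
Summing the contributions gives betweenness(Eli) = 3.

3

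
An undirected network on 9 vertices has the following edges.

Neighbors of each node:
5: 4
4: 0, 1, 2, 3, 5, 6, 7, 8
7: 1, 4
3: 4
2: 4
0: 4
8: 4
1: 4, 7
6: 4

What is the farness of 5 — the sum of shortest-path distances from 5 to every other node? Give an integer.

Distances from 5: 0:2, 1:2, 2:2, 3:2, 4:1, 6:2, 7:2, 8:2.
Sum = 2 + 2 + 2 + 2 + 1 + 2 + 2 + 2 = 15.

15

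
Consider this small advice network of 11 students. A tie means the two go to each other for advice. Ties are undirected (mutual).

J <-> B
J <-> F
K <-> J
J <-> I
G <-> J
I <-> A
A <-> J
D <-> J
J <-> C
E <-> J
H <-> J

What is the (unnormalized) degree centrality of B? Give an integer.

B is directly tied to J. That is 1 neighbor, so the degree of B is 1.

1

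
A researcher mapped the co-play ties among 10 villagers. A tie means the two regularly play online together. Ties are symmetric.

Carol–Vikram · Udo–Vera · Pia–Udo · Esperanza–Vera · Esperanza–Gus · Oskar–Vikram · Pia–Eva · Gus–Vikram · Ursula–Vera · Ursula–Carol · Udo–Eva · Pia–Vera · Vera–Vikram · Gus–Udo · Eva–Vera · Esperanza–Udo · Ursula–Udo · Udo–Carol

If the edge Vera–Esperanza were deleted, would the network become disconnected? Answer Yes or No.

Even without that edge, Vera still reaches Esperanza via Vera – Udo – Esperanza, so the network stays connected. Not a bridge.

No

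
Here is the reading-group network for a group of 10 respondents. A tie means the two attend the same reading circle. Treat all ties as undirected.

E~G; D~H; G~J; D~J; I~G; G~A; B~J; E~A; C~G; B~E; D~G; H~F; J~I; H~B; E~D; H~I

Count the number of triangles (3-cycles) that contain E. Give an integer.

2

E's neighbors: A, B, D, and G.
Neighbor pairs that are themselves tied: E–A–G; E–D–G. Each forms one triangle with E, for 2 in total.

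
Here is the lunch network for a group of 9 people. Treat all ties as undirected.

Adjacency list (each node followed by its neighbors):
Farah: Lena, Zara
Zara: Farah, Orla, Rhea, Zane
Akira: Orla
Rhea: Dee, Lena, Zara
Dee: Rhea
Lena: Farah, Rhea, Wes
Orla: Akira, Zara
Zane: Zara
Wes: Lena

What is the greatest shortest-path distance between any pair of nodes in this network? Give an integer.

Eccentricity of each node (its greatest distance to any other): Akira:5, Dee:4, Farah:3, Lena:4, Orla:4, Rhea:3, Wes:5, Zane:4, Zara:3.
The maximum eccentricity is 5, realized for instance by the pair Wes–Akira via Wes – Lena – Rhea – Zara – Orla – Akira. So the diameter is 5.

5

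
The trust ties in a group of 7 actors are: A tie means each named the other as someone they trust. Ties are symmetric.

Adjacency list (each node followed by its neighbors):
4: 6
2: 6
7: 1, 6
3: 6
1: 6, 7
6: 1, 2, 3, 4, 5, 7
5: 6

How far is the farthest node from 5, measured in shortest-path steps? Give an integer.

Distances from 5: 1:2, 2:2, 3:2, 4:2, 6:1, 7:2.
The largest is 2 (to 7, 2, 3, 4, and 1), so the eccentricity of 5 is 2.

2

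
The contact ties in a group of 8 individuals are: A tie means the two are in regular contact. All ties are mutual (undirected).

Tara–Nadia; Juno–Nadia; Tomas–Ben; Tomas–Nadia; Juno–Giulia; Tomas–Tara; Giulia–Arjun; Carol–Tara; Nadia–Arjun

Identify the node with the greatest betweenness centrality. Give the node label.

Unnormalized betweenness of each node: Arjun:5/2, Ben:0, Carol:0, Giulia:1/2, Juno:5/2, Nadia:25/2, Tara:6, Tomas:6.
Nadia has the largest value, 25/2, making it the main broker — the node through which the most shortest paths run.

Nadia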